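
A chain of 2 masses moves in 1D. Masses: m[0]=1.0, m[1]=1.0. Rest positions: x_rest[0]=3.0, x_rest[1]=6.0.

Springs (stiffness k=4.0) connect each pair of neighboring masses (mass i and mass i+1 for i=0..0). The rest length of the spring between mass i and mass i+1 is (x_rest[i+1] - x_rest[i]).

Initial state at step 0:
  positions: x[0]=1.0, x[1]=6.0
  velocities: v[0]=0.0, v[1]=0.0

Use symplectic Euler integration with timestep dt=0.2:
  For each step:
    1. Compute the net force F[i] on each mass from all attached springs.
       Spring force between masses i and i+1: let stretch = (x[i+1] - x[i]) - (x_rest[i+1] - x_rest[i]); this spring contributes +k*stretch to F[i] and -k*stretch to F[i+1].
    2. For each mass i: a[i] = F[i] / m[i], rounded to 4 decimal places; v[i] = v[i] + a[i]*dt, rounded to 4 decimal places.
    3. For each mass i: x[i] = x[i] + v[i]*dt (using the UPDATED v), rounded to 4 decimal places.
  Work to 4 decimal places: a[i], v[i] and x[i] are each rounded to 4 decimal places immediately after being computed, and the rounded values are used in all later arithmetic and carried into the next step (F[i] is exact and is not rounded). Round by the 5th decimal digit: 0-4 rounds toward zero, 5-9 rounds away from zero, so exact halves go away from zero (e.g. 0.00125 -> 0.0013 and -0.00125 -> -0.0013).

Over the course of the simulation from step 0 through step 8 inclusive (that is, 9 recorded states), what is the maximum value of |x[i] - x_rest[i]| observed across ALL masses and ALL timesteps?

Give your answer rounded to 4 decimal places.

Step 0: x=[1.0000 6.0000] v=[0.0000 0.0000]
Step 1: x=[1.3200 5.6800] v=[1.6000 -1.6000]
Step 2: x=[1.8576 5.1424] v=[2.6880 -2.6880]
Step 3: x=[2.4408 4.5592] v=[2.9158 -2.9158]
Step 4: x=[2.8829 4.1171] v=[2.2105 -2.2105]
Step 5: x=[3.0425 3.9575] v=[0.7979 -0.7979]
Step 6: x=[2.8685 4.1315] v=[-0.8701 0.8701]
Step 7: x=[2.4166 4.5834] v=[-2.2597 2.2597]
Step 8: x=[1.8313 5.1687] v=[-2.9263 2.9263]
Max displacement = 2.0425

Answer: 2.0425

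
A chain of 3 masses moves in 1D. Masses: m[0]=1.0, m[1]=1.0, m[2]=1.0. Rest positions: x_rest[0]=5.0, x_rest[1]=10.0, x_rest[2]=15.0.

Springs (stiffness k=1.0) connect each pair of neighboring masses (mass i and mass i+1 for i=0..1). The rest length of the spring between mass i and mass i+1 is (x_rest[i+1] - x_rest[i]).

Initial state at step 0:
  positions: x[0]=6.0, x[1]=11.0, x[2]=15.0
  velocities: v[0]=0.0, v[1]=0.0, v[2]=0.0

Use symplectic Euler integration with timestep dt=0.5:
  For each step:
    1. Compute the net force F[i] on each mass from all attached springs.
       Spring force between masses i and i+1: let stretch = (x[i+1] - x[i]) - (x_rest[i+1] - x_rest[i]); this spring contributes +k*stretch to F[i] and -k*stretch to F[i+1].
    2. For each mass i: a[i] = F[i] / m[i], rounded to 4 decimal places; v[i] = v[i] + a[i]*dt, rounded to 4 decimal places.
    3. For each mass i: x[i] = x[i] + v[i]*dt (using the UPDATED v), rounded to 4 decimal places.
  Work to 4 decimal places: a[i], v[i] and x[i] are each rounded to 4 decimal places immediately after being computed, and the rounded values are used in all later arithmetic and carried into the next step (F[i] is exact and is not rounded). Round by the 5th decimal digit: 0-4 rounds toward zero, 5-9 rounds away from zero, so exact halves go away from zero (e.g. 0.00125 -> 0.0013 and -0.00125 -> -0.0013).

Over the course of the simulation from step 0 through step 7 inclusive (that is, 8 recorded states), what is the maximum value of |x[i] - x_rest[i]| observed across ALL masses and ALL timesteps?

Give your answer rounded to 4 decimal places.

Answer: 1.1173

Derivation:
Step 0: x=[6.0000 11.0000 15.0000] v=[0.0000 0.0000 0.0000]
Step 1: x=[6.0000 10.7500 15.2500] v=[0.0000 -0.5000 0.5000]
Step 2: x=[5.9375 10.4375 15.6250] v=[-0.1250 -0.6250 0.7500]
Step 3: x=[5.7500 10.2969 15.9532] v=[-0.3750 -0.2813 0.6563]
Step 4: x=[5.4492 10.4336 16.1173] v=[-0.6016 0.2734 0.3282]
Step 5: x=[5.1445 10.7452 16.1105] v=[-0.6094 0.6231 -0.0137]
Step 6: x=[4.9900 10.9979 16.0123] v=[-0.3091 0.5054 -0.1964]
Step 7: x=[5.0875 11.0023 15.9105] v=[0.1949 0.0087 -0.2036]
Max displacement = 1.1173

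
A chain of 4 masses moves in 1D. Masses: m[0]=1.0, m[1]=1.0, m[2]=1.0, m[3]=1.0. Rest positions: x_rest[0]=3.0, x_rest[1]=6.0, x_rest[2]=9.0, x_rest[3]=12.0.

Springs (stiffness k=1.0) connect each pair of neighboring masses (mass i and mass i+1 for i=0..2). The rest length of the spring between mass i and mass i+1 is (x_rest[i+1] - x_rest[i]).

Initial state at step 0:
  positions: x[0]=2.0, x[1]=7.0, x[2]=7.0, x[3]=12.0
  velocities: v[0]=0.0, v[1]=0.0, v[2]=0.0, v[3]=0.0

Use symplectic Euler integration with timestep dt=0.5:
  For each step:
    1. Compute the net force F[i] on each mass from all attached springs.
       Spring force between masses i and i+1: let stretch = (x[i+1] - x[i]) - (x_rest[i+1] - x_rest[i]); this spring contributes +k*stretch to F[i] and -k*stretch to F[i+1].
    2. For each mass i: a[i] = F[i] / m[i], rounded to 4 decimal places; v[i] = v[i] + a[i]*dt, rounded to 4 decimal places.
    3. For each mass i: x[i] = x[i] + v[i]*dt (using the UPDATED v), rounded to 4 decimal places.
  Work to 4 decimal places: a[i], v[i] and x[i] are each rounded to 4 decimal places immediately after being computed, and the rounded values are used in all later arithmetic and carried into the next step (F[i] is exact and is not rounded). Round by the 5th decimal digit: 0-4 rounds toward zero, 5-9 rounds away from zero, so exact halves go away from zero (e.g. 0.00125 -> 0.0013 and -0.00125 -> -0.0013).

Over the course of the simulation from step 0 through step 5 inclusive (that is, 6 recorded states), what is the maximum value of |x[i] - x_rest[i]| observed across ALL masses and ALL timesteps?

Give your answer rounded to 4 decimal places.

Step 0: x=[2.0000 7.0000 7.0000 12.0000] v=[0.0000 0.0000 0.0000 0.0000]
Step 1: x=[2.5000 5.7500 8.2500 11.5000] v=[1.0000 -2.5000 2.5000 -1.0000]
Step 2: x=[3.0625 4.3125 9.6875 10.9375] v=[1.1250 -2.8750 2.8750 -1.1250]
Step 3: x=[3.1875 3.9063 10.0938 10.8125] v=[0.2500 -0.8125 0.8125 -0.2500]
Step 4: x=[2.7422 4.8673 9.1329 11.2579] v=[-0.8906 1.9219 -1.9219 0.8907]
Step 5: x=[2.0782 6.3634 7.6368 11.9220] v=[-1.3281 2.9922 -2.9922 1.3282]
Max displacement = 2.0937

Answer: 2.0937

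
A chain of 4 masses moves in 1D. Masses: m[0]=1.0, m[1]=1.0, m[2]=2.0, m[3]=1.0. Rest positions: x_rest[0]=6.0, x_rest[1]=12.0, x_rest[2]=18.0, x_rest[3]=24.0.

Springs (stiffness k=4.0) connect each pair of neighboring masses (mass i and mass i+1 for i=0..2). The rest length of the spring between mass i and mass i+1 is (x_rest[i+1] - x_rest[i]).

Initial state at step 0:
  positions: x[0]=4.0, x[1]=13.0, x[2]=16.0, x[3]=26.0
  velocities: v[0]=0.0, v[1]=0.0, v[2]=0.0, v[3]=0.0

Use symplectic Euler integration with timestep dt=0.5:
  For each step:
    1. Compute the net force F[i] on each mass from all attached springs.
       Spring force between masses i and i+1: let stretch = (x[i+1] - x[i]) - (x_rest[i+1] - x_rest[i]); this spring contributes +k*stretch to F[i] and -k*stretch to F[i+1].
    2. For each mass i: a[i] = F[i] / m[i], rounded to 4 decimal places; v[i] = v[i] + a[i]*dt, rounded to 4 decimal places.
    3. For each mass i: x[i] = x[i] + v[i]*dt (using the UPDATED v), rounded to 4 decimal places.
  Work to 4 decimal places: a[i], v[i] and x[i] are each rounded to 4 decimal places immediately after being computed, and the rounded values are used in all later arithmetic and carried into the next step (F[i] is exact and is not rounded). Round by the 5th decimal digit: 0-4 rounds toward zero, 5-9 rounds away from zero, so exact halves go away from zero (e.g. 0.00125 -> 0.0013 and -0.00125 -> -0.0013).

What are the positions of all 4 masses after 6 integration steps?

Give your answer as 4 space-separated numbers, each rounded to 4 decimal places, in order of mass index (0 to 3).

Step 0: x=[4.0000 13.0000 16.0000 26.0000] v=[0.0000 0.0000 0.0000 0.0000]
Step 1: x=[7.0000 7.0000 19.5000 22.0000] v=[6.0000 -12.0000 7.0000 -8.0000]
Step 2: x=[4.0000 13.5000 18.0000 21.5000] v=[-6.0000 13.0000 -3.0000 -1.0000]
Step 3: x=[4.5000 15.0000 16.0000 23.5000] v=[1.0000 3.0000 -4.0000 4.0000]
Step 4: x=[9.5000 7.0000 17.2500 24.0000] v=[10.0000 -16.0000 2.5000 1.0000]
Step 5: x=[6.0000 11.7500 16.7500 23.7500] v=[-7.0000 9.5000 -1.0000 -0.5000]
Step 6: x=[2.2500 15.7500 17.2500 22.5000] v=[-7.5000 8.0000 1.0000 -2.5000]

Answer: 2.2500 15.7500 17.2500 22.5000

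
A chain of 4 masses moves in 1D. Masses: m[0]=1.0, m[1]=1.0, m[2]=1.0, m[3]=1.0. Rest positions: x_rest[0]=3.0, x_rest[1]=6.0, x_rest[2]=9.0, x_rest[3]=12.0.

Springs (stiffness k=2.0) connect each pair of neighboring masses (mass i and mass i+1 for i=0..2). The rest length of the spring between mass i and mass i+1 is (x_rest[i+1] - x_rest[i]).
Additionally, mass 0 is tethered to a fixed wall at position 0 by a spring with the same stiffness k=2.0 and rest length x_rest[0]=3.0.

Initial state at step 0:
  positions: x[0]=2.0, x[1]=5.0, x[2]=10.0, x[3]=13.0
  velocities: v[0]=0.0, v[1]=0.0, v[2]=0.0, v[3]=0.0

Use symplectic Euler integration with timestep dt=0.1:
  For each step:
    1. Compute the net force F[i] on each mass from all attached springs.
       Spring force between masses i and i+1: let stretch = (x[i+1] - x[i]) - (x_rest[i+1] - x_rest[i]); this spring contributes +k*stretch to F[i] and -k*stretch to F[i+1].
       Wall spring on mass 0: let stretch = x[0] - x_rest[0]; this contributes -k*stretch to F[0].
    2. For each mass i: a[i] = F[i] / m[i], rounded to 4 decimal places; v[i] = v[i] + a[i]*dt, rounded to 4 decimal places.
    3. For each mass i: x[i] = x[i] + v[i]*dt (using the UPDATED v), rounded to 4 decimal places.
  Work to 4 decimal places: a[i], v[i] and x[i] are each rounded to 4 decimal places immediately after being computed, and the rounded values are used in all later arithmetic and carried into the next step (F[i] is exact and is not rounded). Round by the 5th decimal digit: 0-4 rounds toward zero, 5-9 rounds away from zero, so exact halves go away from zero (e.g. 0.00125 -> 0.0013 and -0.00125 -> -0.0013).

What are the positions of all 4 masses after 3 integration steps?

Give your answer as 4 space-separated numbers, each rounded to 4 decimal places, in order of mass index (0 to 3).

Step 0: x=[2.0000 5.0000 10.0000 13.0000] v=[0.0000 0.0000 0.0000 0.0000]
Step 1: x=[2.0200 5.0400 9.9600 13.0000] v=[0.2000 0.4000 -0.4000 0.0000]
Step 2: x=[2.0600 5.1180 9.8824 12.9992] v=[0.4000 0.7800 -0.7760 -0.0080]
Step 3: x=[2.1200 5.2301 9.7719 12.9961] v=[0.5996 1.1213 -1.1055 -0.0314]

Answer: 2.1200 5.2301 9.7719 12.9961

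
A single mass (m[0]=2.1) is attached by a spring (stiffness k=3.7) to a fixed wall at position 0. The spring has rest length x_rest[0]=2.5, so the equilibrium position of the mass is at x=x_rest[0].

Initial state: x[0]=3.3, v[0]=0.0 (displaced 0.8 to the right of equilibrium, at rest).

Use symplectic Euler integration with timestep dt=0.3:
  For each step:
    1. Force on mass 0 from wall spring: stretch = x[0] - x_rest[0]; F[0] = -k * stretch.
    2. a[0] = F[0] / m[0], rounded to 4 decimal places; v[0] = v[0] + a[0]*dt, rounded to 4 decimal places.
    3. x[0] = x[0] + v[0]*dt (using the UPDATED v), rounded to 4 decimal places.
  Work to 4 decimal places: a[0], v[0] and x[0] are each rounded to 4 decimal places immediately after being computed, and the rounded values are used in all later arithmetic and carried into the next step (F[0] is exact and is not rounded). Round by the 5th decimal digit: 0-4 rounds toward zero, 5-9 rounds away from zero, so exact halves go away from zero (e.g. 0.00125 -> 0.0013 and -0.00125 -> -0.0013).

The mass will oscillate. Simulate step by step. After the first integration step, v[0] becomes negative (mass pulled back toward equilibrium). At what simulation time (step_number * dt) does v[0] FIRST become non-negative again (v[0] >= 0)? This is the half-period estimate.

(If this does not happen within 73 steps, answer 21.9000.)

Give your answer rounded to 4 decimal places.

Step 0: x=[3.3000] v=[0.0000]
Step 1: x=[3.1731] v=[-0.4229]
Step 2: x=[2.9395] v=[-0.7787]
Step 3: x=[2.6362] v=[-1.0110]
Step 4: x=[2.3113] v=[-1.0830]
Step 5: x=[2.0163] v=[-0.9833]
Step 6: x=[1.7980] v=[-0.7276]
Step 7: x=[1.6911] v=[-0.3565]
Step 8: x=[1.7124] v=[0.0711]
First v>=0 after going negative at step 8, time=2.4000

Answer: 2.4000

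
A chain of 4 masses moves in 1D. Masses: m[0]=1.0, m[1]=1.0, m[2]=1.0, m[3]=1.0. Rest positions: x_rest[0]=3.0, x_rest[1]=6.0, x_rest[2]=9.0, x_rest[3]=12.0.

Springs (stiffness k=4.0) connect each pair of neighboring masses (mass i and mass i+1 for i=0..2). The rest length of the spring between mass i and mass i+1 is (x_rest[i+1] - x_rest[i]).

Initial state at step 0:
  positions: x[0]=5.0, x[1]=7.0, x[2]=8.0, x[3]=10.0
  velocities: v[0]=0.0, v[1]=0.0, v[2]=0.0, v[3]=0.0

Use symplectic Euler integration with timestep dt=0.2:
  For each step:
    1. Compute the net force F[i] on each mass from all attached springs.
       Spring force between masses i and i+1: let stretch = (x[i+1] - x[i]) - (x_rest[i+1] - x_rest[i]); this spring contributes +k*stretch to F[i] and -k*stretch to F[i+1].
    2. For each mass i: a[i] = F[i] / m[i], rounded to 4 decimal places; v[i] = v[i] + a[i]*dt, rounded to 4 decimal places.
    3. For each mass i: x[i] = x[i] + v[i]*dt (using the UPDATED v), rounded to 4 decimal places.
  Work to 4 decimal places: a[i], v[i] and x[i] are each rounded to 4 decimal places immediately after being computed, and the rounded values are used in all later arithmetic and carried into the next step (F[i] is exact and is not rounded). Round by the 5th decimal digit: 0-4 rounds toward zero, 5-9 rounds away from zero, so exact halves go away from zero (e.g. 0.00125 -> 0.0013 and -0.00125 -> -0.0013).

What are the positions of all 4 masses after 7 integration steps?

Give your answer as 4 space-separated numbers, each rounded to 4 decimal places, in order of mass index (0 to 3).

Step 0: x=[5.0000 7.0000 8.0000 10.0000] v=[0.0000 0.0000 0.0000 0.0000]
Step 1: x=[4.8400 6.8400 8.1600 10.1600] v=[-0.8000 -0.8000 0.8000 0.8000]
Step 2: x=[4.5200 6.5712 8.4288 10.4800] v=[-1.6000 -1.3440 1.3440 1.6000]
Step 3: x=[4.0482 6.2714 8.7286 10.9518] v=[-2.3590 -1.4989 1.4989 2.3590]
Step 4: x=[3.4521 6.0091 8.9909 11.5479] v=[-2.9804 -1.3117 1.3117 2.9804]
Step 5: x=[2.7851 5.8147 9.1853 12.2149] v=[-3.3348 -0.9719 0.9719 3.3348]
Step 6: x=[2.1229 5.6749 9.3251 12.8771] v=[-3.3111 -0.6991 0.6991 3.3111]
Step 7: x=[1.5490 5.5508 9.4492 13.4510] v=[-2.8695 -0.6205 0.6205 2.8695]

Answer: 1.5490 5.5508 9.4492 13.4510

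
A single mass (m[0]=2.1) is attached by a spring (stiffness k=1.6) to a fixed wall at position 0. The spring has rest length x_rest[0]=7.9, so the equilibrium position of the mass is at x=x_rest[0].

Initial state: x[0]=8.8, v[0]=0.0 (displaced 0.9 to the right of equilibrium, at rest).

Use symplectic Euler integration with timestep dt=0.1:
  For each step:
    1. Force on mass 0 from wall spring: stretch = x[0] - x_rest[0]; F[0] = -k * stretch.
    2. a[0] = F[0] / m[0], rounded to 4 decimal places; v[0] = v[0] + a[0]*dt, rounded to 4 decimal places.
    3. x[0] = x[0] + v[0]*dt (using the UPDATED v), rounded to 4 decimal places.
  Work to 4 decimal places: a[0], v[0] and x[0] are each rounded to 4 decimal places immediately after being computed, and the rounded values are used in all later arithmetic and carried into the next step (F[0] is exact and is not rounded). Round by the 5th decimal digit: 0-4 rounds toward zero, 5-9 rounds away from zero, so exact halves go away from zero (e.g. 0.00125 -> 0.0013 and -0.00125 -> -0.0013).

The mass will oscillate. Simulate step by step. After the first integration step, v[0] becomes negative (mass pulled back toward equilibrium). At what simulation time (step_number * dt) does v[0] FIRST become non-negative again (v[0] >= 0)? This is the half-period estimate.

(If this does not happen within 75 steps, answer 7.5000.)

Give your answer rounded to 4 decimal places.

Answer: 3.6000

Derivation:
Step 0: x=[8.8000] v=[0.0000]
Step 1: x=[8.7931] v=[-0.0686]
Step 2: x=[8.7794] v=[-0.1367]
Step 3: x=[8.7590] v=[-0.2037]
Step 4: x=[8.7321] v=[-0.2692]
Step 5: x=[8.6988] v=[-0.3326]
Step 6: x=[8.6595] v=[-0.3935]
Step 7: x=[8.6144] v=[-0.4514]
Step 8: x=[8.5638] v=[-0.5058]
Step 9: x=[8.5082] v=[-0.5564]
Step 10: x=[8.4479] v=[-0.6027]
Step 11: x=[8.3835] v=[-0.6444]
Step 12: x=[8.3154] v=[-0.6812]
Step 13: x=[8.2441] v=[-0.7129]
Step 14: x=[8.1702] v=[-0.7391]
Step 15: x=[8.0942] v=[-0.7597]
Step 16: x=[8.0168] v=[-0.7745]
Step 17: x=[7.9385] v=[-0.7834]
Step 18: x=[7.8599] v=[-0.7863]
Step 19: x=[7.7816] v=[-0.7832]
Step 20: x=[7.7042] v=[-0.7742]
Step 21: x=[7.6283] v=[-0.7593]
Step 22: x=[7.5544] v=[-0.7386]
Step 23: x=[7.4832] v=[-0.7123]
Step 24: x=[7.4152] v=[-0.6805]
Step 25: x=[7.3508] v=[-0.6436]
Step 26: x=[7.2906] v=[-0.6018]
Step 27: x=[7.2351] v=[-0.5554]
Step 28: x=[7.1846] v=[-0.5047]
Step 29: x=[7.1396] v=[-0.4502]
Step 30: x=[7.1004] v=[-0.3923]
Step 31: x=[7.0673] v=[-0.3314]
Step 32: x=[7.0405] v=[-0.2680]
Step 33: x=[7.0203] v=[-0.2025]
Step 34: x=[7.0068] v=[-0.1355]
Step 35: x=[7.0001] v=[-0.0675]
Step 36: x=[7.0002] v=[0.0011]
First v>=0 after going negative at step 36, time=3.6000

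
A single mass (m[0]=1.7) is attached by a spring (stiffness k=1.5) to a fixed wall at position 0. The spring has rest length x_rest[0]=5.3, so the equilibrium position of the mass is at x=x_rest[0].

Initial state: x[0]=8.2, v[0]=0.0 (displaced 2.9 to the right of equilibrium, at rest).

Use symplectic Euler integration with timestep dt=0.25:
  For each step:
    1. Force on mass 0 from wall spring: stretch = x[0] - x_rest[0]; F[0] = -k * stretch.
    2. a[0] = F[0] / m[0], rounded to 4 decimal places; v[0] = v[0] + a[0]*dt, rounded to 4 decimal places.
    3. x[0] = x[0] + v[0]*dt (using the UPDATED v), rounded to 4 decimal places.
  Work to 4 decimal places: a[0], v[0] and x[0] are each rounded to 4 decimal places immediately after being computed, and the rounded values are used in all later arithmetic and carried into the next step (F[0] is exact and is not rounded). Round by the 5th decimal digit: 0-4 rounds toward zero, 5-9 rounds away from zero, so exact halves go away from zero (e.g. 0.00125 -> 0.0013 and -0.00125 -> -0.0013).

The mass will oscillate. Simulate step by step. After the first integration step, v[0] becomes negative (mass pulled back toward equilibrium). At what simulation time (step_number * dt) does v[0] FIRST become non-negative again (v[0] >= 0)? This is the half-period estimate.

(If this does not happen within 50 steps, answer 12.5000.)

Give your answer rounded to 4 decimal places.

Step 0: x=[8.2000] v=[0.0000]
Step 1: x=[8.0401] v=[-0.6397]
Step 2: x=[7.7291] v=[-1.2441]
Step 3: x=[7.2841] v=[-1.7799]
Step 4: x=[6.7297] v=[-2.2176]
Step 5: x=[6.0965] v=[-2.5330]
Step 6: x=[5.4193] v=[-2.7087]
Step 7: x=[4.7356] v=[-2.7350]
Step 8: x=[4.0830] v=[-2.6105]
Step 9: x=[3.4975] v=[-2.3421]
Step 10: x=[3.0114] v=[-1.9445]
Step 11: x=[2.6515] v=[-1.4397]
Step 12: x=[2.4376] v=[-0.8555]
Step 13: x=[2.3816] v=[-0.2241]
Step 14: x=[2.4865] v=[0.4197]
First v>=0 after going negative at step 14, time=3.5000

Answer: 3.5000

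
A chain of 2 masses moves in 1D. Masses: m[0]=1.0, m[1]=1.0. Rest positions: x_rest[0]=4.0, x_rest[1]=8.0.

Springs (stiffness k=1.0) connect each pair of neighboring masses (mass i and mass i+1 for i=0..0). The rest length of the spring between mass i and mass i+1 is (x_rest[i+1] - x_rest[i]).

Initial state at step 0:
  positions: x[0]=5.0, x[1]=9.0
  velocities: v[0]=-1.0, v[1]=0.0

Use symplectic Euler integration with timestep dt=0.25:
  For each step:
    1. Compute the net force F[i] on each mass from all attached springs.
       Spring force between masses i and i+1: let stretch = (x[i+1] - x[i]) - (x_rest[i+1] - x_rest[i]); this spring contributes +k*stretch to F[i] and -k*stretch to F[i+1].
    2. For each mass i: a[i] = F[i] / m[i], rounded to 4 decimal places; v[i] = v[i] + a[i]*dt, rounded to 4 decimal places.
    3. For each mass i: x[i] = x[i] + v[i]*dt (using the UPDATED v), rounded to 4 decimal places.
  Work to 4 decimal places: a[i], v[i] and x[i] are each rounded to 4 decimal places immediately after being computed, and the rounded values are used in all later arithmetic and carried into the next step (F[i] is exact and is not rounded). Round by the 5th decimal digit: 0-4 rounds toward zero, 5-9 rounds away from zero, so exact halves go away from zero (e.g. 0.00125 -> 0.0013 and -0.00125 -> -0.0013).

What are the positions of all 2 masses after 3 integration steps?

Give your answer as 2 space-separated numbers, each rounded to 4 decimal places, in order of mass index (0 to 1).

Answer: 4.3105 8.9395

Derivation:
Step 0: x=[5.0000 9.0000] v=[-1.0000 0.0000]
Step 1: x=[4.7500 9.0000] v=[-1.0000 0.0000]
Step 2: x=[4.5156 8.9844] v=[-0.9375 -0.0625]
Step 3: x=[4.3105 8.9395] v=[-0.8203 -0.1797]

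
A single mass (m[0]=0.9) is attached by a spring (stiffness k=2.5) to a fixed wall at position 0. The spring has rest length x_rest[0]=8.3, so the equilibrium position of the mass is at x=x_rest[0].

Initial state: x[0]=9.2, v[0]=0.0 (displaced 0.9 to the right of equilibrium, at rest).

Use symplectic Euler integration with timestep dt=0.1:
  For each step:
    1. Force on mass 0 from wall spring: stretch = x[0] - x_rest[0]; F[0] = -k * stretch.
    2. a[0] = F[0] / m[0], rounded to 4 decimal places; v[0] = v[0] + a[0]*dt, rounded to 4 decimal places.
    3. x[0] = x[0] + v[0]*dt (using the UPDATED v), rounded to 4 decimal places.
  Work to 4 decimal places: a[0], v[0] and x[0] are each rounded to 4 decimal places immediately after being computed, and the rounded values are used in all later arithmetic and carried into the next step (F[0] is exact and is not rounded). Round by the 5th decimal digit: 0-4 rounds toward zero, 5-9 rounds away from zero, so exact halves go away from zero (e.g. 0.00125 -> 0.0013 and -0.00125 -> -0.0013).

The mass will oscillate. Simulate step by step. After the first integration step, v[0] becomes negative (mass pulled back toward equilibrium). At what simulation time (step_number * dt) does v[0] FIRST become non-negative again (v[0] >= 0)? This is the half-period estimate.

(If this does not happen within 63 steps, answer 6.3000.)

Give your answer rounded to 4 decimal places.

Answer: 1.9000

Derivation:
Step 0: x=[9.2000] v=[0.0000]
Step 1: x=[9.1750] v=[-0.2500]
Step 2: x=[9.1257] v=[-0.4931]
Step 3: x=[9.0535] v=[-0.7225]
Step 4: x=[8.9603] v=[-0.9318]
Step 5: x=[8.8488] v=[-1.1152]
Step 6: x=[8.7220] v=[-1.2676]
Step 7: x=[8.5835] v=[-1.3848]
Step 8: x=[8.4371] v=[-1.4636]
Step 9: x=[8.2869] v=[-1.5017]
Step 10: x=[8.1371] v=[-1.4981]
Step 11: x=[7.9918] v=[-1.4529]
Step 12: x=[7.8551] v=[-1.3673]
Step 13: x=[7.7307] v=[-1.2437]
Step 14: x=[7.6221] v=[-1.0856]
Step 15: x=[7.5324] v=[-0.8973]
Step 16: x=[7.4640] v=[-0.6841]
Step 17: x=[7.4188] v=[-0.4519]
Step 18: x=[7.3981] v=[-0.2071]
Step 19: x=[7.4024] v=[0.0434]
First v>=0 after going negative at step 19, time=1.9000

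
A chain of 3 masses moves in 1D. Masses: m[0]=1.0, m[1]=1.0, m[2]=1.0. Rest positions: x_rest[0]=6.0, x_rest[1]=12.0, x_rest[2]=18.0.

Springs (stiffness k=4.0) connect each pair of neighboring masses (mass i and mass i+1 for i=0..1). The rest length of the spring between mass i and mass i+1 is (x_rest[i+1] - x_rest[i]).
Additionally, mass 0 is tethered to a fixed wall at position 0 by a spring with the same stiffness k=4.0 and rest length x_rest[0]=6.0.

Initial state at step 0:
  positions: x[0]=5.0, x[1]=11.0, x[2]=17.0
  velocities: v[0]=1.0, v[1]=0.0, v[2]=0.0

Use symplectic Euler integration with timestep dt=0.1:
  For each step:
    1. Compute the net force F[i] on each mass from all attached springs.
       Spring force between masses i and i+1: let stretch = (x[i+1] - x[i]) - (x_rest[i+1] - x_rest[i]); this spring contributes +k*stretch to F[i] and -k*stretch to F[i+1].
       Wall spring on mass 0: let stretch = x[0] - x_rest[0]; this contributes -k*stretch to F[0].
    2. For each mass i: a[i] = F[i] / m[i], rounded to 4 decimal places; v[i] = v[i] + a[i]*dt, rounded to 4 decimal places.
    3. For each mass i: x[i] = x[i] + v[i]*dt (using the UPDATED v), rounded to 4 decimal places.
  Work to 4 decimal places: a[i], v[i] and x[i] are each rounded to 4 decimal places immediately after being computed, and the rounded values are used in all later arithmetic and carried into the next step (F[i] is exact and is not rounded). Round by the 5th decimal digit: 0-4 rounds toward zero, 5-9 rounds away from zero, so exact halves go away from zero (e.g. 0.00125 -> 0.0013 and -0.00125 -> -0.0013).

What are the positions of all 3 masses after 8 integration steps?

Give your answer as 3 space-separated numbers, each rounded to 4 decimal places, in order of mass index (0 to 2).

Answer: 6.2016 11.4359 17.0545

Derivation:
Step 0: x=[5.0000 11.0000 17.0000] v=[1.0000 0.0000 0.0000]
Step 1: x=[5.1400 11.0000 17.0000] v=[1.4000 0.0000 0.0000]
Step 2: x=[5.3088 11.0056 17.0000] v=[1.6880 0.0560 0.0000]
Step 3: x=[5.4931 11.0231 17.0002] v=[1.8432 0.1750 0.0022]
Step 4: x=[5.6789 11.0585 17.0013] v=[1.8580 0.3538 0.0114]
Step 5: x=[5.8527 11.1164 17.0047] v=[1.7383 0.5791 0.0343]
Step 6: x=[6.0030 11.1993 17.0126] v=[1.5027 0.8289 0.0790]
Step 7: x=[6.1210 11.3069 17.0280] v=[1.1800 1.0757 0.1537]
Step 8: x=[6.2016 11.4359 17.0545] v=[0.8060 1.2898 0.2653]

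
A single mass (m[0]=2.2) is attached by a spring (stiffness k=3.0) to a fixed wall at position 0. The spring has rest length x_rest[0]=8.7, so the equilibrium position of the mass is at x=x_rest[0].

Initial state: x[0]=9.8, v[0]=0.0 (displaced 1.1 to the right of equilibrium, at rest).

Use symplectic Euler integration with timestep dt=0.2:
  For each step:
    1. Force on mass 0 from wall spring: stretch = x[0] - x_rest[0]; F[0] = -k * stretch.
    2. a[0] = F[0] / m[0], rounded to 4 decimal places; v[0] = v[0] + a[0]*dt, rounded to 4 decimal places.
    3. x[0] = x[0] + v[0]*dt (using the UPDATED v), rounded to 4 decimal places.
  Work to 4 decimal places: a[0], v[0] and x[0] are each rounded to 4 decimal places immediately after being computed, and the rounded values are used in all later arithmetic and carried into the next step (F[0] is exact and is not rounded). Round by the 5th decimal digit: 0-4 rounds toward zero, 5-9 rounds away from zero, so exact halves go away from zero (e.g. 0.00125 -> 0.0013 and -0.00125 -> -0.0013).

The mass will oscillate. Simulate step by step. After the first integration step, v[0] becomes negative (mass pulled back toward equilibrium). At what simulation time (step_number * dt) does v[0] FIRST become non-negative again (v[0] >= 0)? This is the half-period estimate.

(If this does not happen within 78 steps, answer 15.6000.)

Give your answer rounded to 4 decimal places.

Step 0: x=[9.8000] v=[0.0000]
Step 1: x=[9.7400] v=[-0.3000]
Step 2: x=[9.6233] v=[-0.5836]
Step 3: x=[9.4562] v=[-0.8354]
Step 4: x=[9.2479] v=[-1.0416]
Step 5: x=[9.0097] v=[-1.1910]
Step 6: x=[8.7546] v=[-1.2755]
Step 7: x=[8.4965] v=[-1.2904]
Step 8: x=[8.2495] v=[-1.2349]
Step 9: x=[8.0271] v=[-1.1120]
Step 10: x=[7.8414] v=[-0.9285]
Step 11: x=[7.7025] v=[-0.6943]
Step 12: x=[7.6180] v=[-0.4223]
Step 13: x=[7.5926] v=[-0.1272]
Step 14: x=[7.6276] v=[0.1748]
First v>=0 after going negative at step 14, time=2.8000

Answer: 2.8000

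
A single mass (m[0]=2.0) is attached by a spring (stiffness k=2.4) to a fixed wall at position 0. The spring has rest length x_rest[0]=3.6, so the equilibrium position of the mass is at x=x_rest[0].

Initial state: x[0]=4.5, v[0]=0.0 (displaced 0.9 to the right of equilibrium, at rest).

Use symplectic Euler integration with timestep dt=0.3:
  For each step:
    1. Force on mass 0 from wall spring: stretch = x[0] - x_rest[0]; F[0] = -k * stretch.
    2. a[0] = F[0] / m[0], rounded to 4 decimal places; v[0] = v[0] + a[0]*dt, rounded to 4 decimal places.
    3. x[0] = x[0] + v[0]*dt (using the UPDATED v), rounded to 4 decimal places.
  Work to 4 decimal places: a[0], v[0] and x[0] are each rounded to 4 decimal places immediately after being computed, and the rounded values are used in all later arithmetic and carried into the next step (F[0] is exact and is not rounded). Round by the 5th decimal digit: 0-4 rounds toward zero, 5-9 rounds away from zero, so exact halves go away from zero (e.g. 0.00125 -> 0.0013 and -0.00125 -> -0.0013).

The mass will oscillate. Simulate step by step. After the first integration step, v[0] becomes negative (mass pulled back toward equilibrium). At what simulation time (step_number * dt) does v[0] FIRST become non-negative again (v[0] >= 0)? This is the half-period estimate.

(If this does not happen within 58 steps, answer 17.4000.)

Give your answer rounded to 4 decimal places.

Step 0: x=[4.5000] v=[0.0000]
Step 1: x=[4.4028] v=[-0.3240]
Step 2: x=[4.2189] v=[-0.6130]
Step 3: x=[3.9682] v=[-0.8358]
Step 4: x=[3.6777] v=[-0.9683]
Step 5: x=[3.3788] v=[-0.9963]
Step 6: x=[3.1038] v=[-0.9167]
Step 7: x=[2.8824] v=[-0.7381]
Step 8: x=[2.7385] v=[-0.4798]
Step 9: x=[2.6876] v=[-0.1697]
Step 10: x=[2.7352] v=[0.1588]
First v>=0 after going negative at step 10, time=3.0000

Answer: 3.0000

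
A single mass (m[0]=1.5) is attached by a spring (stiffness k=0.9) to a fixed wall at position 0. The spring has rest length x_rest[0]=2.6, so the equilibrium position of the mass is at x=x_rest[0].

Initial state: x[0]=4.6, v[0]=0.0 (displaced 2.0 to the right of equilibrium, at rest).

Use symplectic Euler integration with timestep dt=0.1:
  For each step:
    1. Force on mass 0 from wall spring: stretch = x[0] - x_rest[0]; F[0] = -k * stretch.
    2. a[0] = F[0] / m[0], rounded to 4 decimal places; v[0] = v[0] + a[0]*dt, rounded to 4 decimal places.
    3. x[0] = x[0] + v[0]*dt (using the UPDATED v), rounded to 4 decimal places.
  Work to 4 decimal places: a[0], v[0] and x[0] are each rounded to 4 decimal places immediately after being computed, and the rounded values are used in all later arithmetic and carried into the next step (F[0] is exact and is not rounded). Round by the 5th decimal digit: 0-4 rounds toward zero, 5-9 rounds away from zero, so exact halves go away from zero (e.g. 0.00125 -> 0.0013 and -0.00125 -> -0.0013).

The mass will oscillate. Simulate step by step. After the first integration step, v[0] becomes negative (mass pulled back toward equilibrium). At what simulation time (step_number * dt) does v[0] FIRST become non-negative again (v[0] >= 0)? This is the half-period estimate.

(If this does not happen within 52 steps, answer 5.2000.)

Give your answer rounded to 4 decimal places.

Step 0: x=[4.6000] v=[0.0000]
Step 1: x=[4.5880] v=[-0.1200]
Step 2: x=[4.5641] v=[-0.2393]
Step 3: x=[4.5284] v=[-0.3572]
Step 4: x=[4.4811] v=[-0.4729]
Step 5: x=[4.4225] v=[-0.5858]
Step 6: x=[4.3530] v=[-0.6952]
Step 7: x=[4.2730] v=[-0.8004]
Step 8: x=[4.1829] v=[-0.9008]
Step 9: x=[4.0833] v=[-0.9958]
Step 10: x=[3.9748] v=[-1.0848]
Step 11: x=[3.8581] v=[-1.1673]
Step 12: x=[3.7338] v=[-1.2428]
Step 13: x=[3.6027] v=[-1.3108]
Step 14: x=[3.4656] v=[-1.3710]
Step 15: x=[3.3233] v=[-1.4229]
Step 16: x=[3.1767] v=[-1.4663]
Step 17: x=[3.0266] v=[-1.5009]
Step 18: x=[2.8740] v=[-1.5265]
Step 19: x=[2.7197] v=[-1.5429]
Step 20: x=[2.5647] v=[-1.5501]
Step 21: x=[2.4099] v=[-1.5480]
Step 22: x=[2.2562] v=[-1.5366]
Step 23: x=[2.1046] v=[-1.5160]
Step 24: x=[1.9560] v=[-1.4863]
Step 25: x=[1.8112] v=[-1.4477]
Step 26: x=[1.6712] v=[-1.4004]
Step 27: x=[1.5367] v=[-1.3447]
Step 28: x=[1.4086] v=[-1.2809]
Step 29: x=[1.2877] v=[-1.2094]
Step 30: x=[1.1746] v=[-1.1307]
Step 31: x=[1.0701] v=[-1.0452]
Step 32: x=[0.9748] v=[-0.9534]
Step 33: x=[0.8892] v=[-0.8559]
Step 34: x=[0.8139] v=[-0.7533]
Step 35: x=[0.7493] v=[-0.6461]
Step 36: x=[0.6958] v=[-0.5351]
Step 37: x=[0.6537] v=[-0.4209]
Step 38: x=[0.6233] v=[-0.3041]
Step 39: x=[0.6048] v=[-0.1855]
Step 40: x=[0.5982] v=[-0.0658]
Step 41: x=[0.6036] v=[0.0543]
First v>=0 after going negative at step 41, time=4.1000

Answer: 4.1000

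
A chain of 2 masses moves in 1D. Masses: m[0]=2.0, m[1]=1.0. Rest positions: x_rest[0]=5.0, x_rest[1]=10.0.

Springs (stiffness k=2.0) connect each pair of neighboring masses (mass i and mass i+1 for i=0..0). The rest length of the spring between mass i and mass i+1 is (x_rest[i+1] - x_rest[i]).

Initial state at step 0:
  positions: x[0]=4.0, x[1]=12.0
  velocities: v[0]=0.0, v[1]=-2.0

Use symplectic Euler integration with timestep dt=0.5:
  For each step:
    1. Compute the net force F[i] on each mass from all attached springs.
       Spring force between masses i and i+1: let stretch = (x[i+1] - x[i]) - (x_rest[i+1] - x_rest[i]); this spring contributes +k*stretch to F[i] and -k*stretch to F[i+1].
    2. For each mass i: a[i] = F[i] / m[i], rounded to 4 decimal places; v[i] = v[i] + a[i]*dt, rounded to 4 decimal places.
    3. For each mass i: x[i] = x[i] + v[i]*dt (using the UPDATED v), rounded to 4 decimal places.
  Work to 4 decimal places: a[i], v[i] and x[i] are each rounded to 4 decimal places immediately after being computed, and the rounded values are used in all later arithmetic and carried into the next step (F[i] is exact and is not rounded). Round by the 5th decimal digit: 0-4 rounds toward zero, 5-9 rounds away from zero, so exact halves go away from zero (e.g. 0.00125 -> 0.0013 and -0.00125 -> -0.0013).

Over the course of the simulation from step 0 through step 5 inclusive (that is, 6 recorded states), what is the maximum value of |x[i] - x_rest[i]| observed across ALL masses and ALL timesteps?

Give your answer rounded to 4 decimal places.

Step 0: x=[4.0000 12.0000] v=[0.0000 -2.0000]
Step 1: x=[4.7500 9.5000] v=[1.5000 -5.0000]
Step 2: x=[5.4375 7.1250] v=[1.3750 -4.7500]
Step 3: x=[5.2969 6.4063] v=[-0.2813 -1.4375]
Step 4: x=[4.1836 7.6329] v=[-2.2266 2.4531]
Step 5: x=[2.6826 9.6348] v=[-3.0020 4.0038]
Max displacement = 3.5937

Answer: 3.5937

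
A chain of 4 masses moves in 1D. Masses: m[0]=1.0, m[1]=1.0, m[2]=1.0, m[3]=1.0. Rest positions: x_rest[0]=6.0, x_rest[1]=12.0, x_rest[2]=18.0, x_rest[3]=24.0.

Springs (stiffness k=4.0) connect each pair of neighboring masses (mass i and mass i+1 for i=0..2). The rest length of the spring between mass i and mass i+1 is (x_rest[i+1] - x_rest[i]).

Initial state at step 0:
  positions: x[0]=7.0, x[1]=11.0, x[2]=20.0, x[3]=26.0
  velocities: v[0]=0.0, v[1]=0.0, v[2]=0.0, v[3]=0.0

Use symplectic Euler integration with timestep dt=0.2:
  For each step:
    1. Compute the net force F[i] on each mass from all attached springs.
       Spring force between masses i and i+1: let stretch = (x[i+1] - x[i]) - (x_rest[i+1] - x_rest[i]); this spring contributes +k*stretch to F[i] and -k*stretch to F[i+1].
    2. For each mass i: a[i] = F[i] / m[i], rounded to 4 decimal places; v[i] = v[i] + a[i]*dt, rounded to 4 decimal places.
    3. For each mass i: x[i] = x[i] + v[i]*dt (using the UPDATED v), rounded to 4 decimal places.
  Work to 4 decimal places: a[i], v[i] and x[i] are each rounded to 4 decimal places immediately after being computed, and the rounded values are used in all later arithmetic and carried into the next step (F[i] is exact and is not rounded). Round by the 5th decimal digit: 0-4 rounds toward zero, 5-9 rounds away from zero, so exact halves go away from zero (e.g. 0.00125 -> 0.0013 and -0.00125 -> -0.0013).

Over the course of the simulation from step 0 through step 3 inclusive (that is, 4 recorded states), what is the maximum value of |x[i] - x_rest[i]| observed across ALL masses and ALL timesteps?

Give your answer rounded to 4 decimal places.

Step 0: x=[7.0000 11.0000 20.0000 26.0000] v=[0.0000 0.0000 0.0000 0.0000]
Step 1: x=[6.6800 11.8000 19.5200 26.0000] v=[-1.6000 4.0000 -2.4000 0.0000]
Step 2: x=[6.2192 13.0160 18.8416 25.9232] v=[-2.3040 6.0800 -3.3920 -0.3840]
Step 3: x=[5.8859 14.0766 18.3642 25.6733] v=[-1.6666 5.3030 -2.3872 -1.2493]
Max displacement = 2.0766

Answer: 2.0766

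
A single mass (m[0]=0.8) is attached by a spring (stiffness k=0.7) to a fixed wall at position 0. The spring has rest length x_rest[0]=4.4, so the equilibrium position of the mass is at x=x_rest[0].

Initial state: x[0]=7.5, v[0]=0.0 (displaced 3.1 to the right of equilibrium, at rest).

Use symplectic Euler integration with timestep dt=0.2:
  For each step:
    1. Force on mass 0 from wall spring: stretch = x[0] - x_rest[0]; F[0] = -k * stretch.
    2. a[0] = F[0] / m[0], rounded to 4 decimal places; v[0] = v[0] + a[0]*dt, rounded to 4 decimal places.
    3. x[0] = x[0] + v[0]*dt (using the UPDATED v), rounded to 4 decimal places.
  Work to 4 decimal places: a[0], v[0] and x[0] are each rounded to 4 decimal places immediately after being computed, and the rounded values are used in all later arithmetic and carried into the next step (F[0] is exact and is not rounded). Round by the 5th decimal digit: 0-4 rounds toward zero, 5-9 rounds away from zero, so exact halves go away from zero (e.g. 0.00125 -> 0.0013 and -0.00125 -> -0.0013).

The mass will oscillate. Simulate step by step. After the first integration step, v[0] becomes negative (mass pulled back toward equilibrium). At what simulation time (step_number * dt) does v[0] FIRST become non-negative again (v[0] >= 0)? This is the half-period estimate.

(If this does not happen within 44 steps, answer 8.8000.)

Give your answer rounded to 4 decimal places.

Step 0: x=[7.5000] v=[0.0000]
Step 1: x=[7.3915] v=[-0.5425]
Step 2: x=[7.1783] v=[-1.0660]
Step 3: x=[6.8679] v=[-1.5522]
Step 4: x=[6.4711] v=[-1.9841]
Step 5: x=[6.0018] v=[-2.3465]
Step 6: x=[5.4764] v=[-2.6268]
Step 7: x=[4.9134] v=[-2.8152]
Step 8: x=[4.3324] v=[-2.9050]
Step 9: x=[3.7538] v=[-2.8932]
Step 10: x=[3.1978] v=[-2.7801]
Step 11: x=[2.6839] v=[-2.5697]
Step 12: x=[2.2300] v=[-2.2694]
Step 13: x=[1.8521] v=[-1.8896]
Step 14: x=[1.5634] v=[-1.4437]
Step 15: x=[1.3739] v=[-0.9473]
Step 16: x=[1.2904] v=[-0.4177]
Step 17: x=[1.3157] v=[0.1265]
First v>=0 after going negative at step 17, time=3.4000

Answer: 3.4000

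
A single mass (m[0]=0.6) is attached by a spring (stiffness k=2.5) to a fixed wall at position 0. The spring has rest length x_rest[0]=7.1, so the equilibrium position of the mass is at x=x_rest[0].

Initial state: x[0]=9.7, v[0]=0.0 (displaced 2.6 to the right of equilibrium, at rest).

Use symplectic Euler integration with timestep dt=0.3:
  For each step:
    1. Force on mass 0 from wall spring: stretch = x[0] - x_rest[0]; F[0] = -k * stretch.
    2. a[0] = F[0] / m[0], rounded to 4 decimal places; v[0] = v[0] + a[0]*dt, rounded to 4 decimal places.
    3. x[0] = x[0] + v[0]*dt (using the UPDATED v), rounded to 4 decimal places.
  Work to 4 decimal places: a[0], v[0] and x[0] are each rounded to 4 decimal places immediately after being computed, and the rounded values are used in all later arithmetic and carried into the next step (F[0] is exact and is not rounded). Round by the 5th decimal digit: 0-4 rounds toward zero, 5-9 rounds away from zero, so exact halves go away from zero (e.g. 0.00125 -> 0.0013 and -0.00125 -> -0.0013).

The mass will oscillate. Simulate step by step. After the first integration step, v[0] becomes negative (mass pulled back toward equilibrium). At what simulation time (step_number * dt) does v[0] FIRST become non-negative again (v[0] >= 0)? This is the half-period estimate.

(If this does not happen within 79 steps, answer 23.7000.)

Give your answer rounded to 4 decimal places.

Step 0: x=[9.7000] v=[0.0000]
Step 1: x=[8.7250] v=[-3.2500]
Step 2: x=[7.1406] v=[-5.2812]
Step 3: x=[5.5410] v=[-5.3320]
Step 4: x=[4.5260] v=[-3.3833]
Step 5: x=[4.4763] v=[-0.1658]
Step 6: x=[5.4104] v=[3.1138]
First v>=0 after going negative at step 6, time=1.8000

Answer: 1.8000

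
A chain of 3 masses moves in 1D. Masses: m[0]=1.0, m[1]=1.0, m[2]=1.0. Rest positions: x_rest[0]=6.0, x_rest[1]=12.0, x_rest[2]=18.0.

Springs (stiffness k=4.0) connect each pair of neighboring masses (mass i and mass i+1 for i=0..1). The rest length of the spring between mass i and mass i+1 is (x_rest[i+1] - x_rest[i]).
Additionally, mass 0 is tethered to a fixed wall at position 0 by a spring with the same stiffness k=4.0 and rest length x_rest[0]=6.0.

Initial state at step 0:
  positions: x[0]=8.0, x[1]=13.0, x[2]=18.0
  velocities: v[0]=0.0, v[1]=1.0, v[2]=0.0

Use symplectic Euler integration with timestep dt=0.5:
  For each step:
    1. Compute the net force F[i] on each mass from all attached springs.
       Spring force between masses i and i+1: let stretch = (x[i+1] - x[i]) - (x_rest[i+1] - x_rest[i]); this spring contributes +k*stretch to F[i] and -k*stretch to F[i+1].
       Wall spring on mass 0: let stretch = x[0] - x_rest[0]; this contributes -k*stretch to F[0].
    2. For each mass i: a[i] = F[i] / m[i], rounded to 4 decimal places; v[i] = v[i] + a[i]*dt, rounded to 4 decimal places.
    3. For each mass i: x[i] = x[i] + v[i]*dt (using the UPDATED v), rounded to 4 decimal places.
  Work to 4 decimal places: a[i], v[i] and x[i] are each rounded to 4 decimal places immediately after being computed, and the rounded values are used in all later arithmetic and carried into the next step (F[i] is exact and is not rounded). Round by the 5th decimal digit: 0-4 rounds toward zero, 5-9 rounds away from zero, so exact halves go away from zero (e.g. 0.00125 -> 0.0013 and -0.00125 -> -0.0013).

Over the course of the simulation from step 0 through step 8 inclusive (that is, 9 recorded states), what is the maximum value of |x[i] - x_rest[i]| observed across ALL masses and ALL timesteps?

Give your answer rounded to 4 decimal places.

Answer: 2.5000

Derivation:
Step 0: x=[8.0000 13.0000 18.0000] v=[0.0000 1.0000 0.0000]
Step 1: x=[5.0000 13.5000 19.0000] v=[-6.0000 1.0000 2.0000]
Step 2: x=[5.5000 11.0000 20.5000] v=[1.0000 -5.0000 3.0000]
Step 3: x=[6.0000 12.5000 18.5000] v=[1.0000 3.0000 -4.0000]
Step 4: x=[7.0000 13.5000 16.5000] v=[2.0000 2.0000 -4.0000]
Step 5: x=[7.5000 11.0000 17.5000] v=[1.0000 -5.0000 2.0000]
Step 6: x=[4.0000 11.5000 18.0000] v=[-7.0000 1.0000 1.0000]
Step 7: x=[4.0000 11.0000 18.0000] v=[0.0000 -1.0000 0.0000]
Step 8: x=[7.0000 10.5000 17.0000] v=[6.0000 -1.0000 -2.0000]
Max displacement = 2.5000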